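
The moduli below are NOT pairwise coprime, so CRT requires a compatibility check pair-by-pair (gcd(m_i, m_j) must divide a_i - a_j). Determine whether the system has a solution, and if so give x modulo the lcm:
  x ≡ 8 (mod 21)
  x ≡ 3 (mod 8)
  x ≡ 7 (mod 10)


Moduli 21, 8, 10 are not pairwise coprime, so CRT works modulo lcm(m_i) when all pairwise compatibility conditions hold.
Pairwise compatibility: gcd(m_i, m_j) must divide a_i - a_j for every pair.
Merge one congruence at a time:
  Start: x ≡ 8 (mod 21).
  Combine with x ≡ 3 (mod 8): gcd(21, 8) = 1; 3 - 8 = -5, which IS divisible by 1, so compatible.
    Write x = 8 + 21·t and substitute into x ≡ 3 (mod 8): 21·t ≡ 3 − 8 = -5 (mod 8).
    Reduce coefficients mod 8: 5·t ≡ 3 (mod 8).
    The inverse of 5 mod 8 is 5 (since 5·5 = 25 = 3·8 + 1), so t ≡ 5·3 = 15 ≡ 7 (mod 8).
    Then x = 8 + 21·7 = 155, valid modulo lcm(21, 8) = 168: x ≡ 155 (mod 168).
  Combine with x ≡ 7 (mod 10): gcd(168, 10) = 2; 7 - 155 = -148, which IS divisible by 2, so compatible.
    Write x = 155 + 168·t and substitute into x ≡ 7 (mod 10): 168·t ≡ 7 − 155 = -148 (mod 10).
    Divide the congruence (and modulus) by g = 2: 84·t ≡ -74 (mod 5).
    Reduce coefficients mod 5: 4·t ≡ 1 (mod 5).
    The inverse of 4 mod 5 is 4 (since 4·4 = 16 = 3·5 + 1), so t ≡ 4·1 = 4 ≡ 4 (mod 5).
    Then x = 155 + 168·4 = 827, valid modulo lcm(168, 10) = 840: x ≡ 827 (mod 840).
Verify: 827 mod 21 = 8, 827 mod 8 = 3, 827 mod 10 = 7.

x ≡ 827 (mod 840).


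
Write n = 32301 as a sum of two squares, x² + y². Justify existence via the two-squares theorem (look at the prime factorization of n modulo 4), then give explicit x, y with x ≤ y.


Step 1: Factor n = 32301 = 3^2 · 37 · 97.
Step 2: Check the mod-4 condition on each prime factor: 3 ≡ 3 (mod 4), exponent 2 (must be even); 37 ≡ 1 (mod 4), exponent 1; 97 ≡ 1 (mod 4), exponent 1.
All primes ≡ 3 (mod 4) appear to even exponent (or don't appear), so by the two-squares theorem n IS expressible as a sum of two squares.
Step 3: Build a representation. Group n = k² · m with k = 3 and m = 37 · 97 = 3589 (a product of primes ≡ 1 (mod 4)); a representation of m scales to one of n via (k·x)² + (k·y)² = k²(x² + y²). Each prime p ≡ 1 (mod 4) is itself a sum of two squares; find a² by testing p − a² for a perfect square:
  37: 37 − 1² = 36 = 6² ⇒ 37 = 1² + 6².
  97: 97 − 1² = 96, 97 − 2² = 93, 97 − 3² = 88, 97 − 4² = 81 = 9² ⇒ 97 = 4² + 9².
  Combine using the Brahmagupta–Fibonacci identity (a² + b²)(c² + d²) = (ac − bd)² + (ad + bc)² = (ac + bd)² + (ad − bc)²:
  37 · 97 = 3589: from (1² + 6²)(4² + 9²), take (1·4 − 6·9, 1·9 + 6·4) = (4 − 54, 9 + 24) = (-50, 33); dropping signs (only squares matter) gives (50, 33); check 50² + 33² = 2500 + 1089 = 3589 ✓.
  Scale by k = 3: (3·50, 3·33) = (150, 99).
Step 4: Order so x ≤ y and verify: 99² + 150² = 9801 + 22500 = 32301 = n. ✓

n = 32301 = 99² + 150² (one valid representation with x ≤ y).


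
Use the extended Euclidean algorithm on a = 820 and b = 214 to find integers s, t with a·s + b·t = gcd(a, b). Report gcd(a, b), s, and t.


Euclidean algorithm on (820, 214) — divide until remainder is 0:
  820 = 3 · 214 + 178
  214 = 1 · 178 + 36
  178 = 4 · 36 + 34
  36 = 1 · 34 + 2
  34 = 17 · 2 + 0
gcd(820, 214) = 2.
Track Bezout coefficients alongside the remainders: start with r₀ = 820 = a·1 + b·0 (s = 1, t = 0) and r₁ = 214 = a·0 + b·1 (s = 0, t = 1); each new remainder r_{k+1} = r_{k-1} − q_k·r_k inherits s_{k+1} = s_{k-1} − q_k·s_k, t_{k+1} = t_{k-1} − q_k·t_k, so r_k = a·s_k + b·t_k at every step:
  q = 3: r = 178, s = 1 − 3·0 = 1, t = 0 − 3·1 = -3  (check: 820·1 + 214·(-3) = 178)
  q = 1: r = 36, s = 0 − 1·1 = -1, t = 1 − 1·(-3) = 4  (check: 820·(-1) + 214·4 = 36)
  q = 4: r = 34, s = 1 − 4·(-1) = 5, t = -3 − 4·4 = -19  (check: 820·5 + 214·(-19) = 34)
  q = 1: r = 2, s = -1 − 1·5 = -6, t = 4 − 1·(-19) = 23  (check: 820·(-6) + 214·23 = 2)
The row with r = 2 (the gcd) gives the Bezout coefficients s = -6, t = 23.
Result: 820 · (-6) + 214 · (23) = 2.

gcd(820, 214) = 2; s = -6, t = 23 (check: 820·(-6) + 214·23 = 2).


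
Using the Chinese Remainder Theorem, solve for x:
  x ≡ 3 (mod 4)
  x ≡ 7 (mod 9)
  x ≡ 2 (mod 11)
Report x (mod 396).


Moduli 4, 9, 11 are pairwise coprime; by CRT there is a unique solution modulo M = 4 · 9 · 11 = 396.
Solve pairwise, accumulating the modulus:
  Start with x ≡ 3 (mod 4).
  Combine with x ≡ 7 (mod 9): since gcd(4, 9) = 1, we get a unique residue mod 36.
    Write x = 3 + 4·t and substitute into x ≡ 7 (mod 9): 4·t ≡ 7 − 3 = 4 (mod 9).
    The inverse of 4 mod 9 is 7 (since 4·7 = 28 = 3·9 + 1), so t ≡ 7·4 = 28 ≡ 1 (mod 9).
    Then x = 3 + 4·1 = 7, valid modulo lcm(4, 9) = 36: x ≡ 7 (mod 36).
  Combine with x ≡ 2 (mod 11): since gcd(36, 11) = 1, we get a unique residue mod 396.
    Write x = 7 + 36·t and substitute into x ≡ 2 (mod 11): 36·t ≡ 2 − 7 = -5 (mod 11).
    Reduce coefficients mod 11: 3·t ≡ 6 (mod 11).
    The inverse of 3 mod 11 is 4 (since 3·4 = 12 = 1·11 + 1), so t ≡ 4·6 = 24 ≡ 2 (mod 11).
    Then x = 7 + 36·2 = 79, valid modulo lcm(36, 11) = 396: x ≡ 79 (mod 396).
Verify: 79 mod 4 = 3 ✓, 79 mod 9 = 7 ✓, 79 mod 11 = 2 ✓.

x ≡ 79 (mod 396).


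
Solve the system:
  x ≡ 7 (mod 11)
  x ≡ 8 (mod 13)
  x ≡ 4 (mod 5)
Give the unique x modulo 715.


Moduli 11, 13, 5 are pairwise coprime; by CRT there is a unique solution modulo M = 11 · 13 · 5 = 715.
Solve pairwise, accumulating the modulus:
  Start with x ≡ 7 (mod 11).
  Combine with x ≡ 8 (mod 13): since gcd(11, 13) = 1, we get a unique residue mod 143.
    Write x = 7 + 11·t and substitute into x ≡ 8 (mod 13): 11·t ≡ 8 − 7 = 1 (mod 13).
    The inverse of 11 mod 13 is 6 (since 11·6 = 66 = 5·13 + 1), so t ≡ 6·1 = 6 ≡ 6 (mod 13).
    Then x = 7 + 11·6 = 73, valid modulo lcm(11, 13) = 143: x ≡ 73 (mod 143).
  Combine with x ≡ 4 (mod 5): since gcd(143, 5) = 1, we get a unique residue mod 715.
    Write x = 73 + 143·t and substitute into x ≡ 4 (mod 5): 143·t ≡ 4 − 73 = -69 (mod 5).
    Reduce coefficients mod 5: 3·t ≡ 1 (mod 5).
    The inverse of 3 mod 5 is 2 (since 3·2 = 6 = 1·5 + 1), so t ≡ 2·1 = 2 ≡ 2 (mod 5).
    Then x = 73 + 143·2 = 359, valid modulo lcm(143, 5) = 715: x ≡ 359 (mod 715).
Verify: 359 mod 11 = 7 ✓, 359 mod 13 = 8 ✓, 359 mod 5 = 4 ✓.

x ≡ 359 (mod 715).


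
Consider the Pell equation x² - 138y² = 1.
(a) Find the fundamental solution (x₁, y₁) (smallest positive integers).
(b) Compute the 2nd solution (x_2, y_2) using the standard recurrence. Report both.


Step 1: Find the fundamental solution (x₁, y₁) of x² - 138y² = 1.
  Expand √138 as a continued fraction. a₀ = ⌊√138⌋ = 11; iterate m_{k+1} = d_k·a_k − m_k, d_{k+1} = (138 − m_{k+1}²)/d_k, a_{k+1} = ⌊(a₀ + m_{k+1})/d_{k+1}⌋ (starting m₀ = 0, d₀ = 1), with convergents p_k = a_k·p_{k-1} + p_{k-2}, q_k = a_k·q_{k-1} + q_{k-2} (p₋₁ = 1, q₋₁ = 0):
  k = 0: a₀ = 11; p₀/q₀ = 11/1; p₀² − 138·q₀² = 121 − 138 = -17.
  k = 1: m = 11, d = 17, a = ⌊(11 + 11)/17⌋ = 1; p/q = (1·11 + 1)/(1·1 + 0) = 12/1; p² − 138·q² = 144 − 138 = 6.
  k = 2: m = 6, d = 6, a = ⌊(11 + 6)/6⌋ = 2; p/q = (2·12 + 11)/(2·1 + 1) = 35/3; p² − 138·q² = 1225 − 1242 = -17.
  k = 3: m = 6, d = 17, a = ⌊(11 + 6)/17⌋ = 1; p/q = (1·35 + 12)/(1·3 + 1) = 47/4; p² − 138·q² = 2209 − 2208 = 1.
  The first convergent with p² − 138·q² = 1 gives the fundamental solution (x₁, y₁) = (47, 4).
Step 2: Apply the recurrence (x_{n+1}, y_{n+1}) = (x₁x_n + 138y₁y_n, x₁y_n + y₁x_n) repeatedly.
  From (x_1, y_1) = (47, 4): x_2 = 47·47 + 138·4·4 = 4417; y_2 = 47·4 + 4·47 = 376.
Step 3: Verify x_2² - 138·y_2² = 19509889 - 19509888 = 1 (should be 1). ✓

(x_1, y_1) = (47, 4); (x_2, y_2) = (4417, 376).


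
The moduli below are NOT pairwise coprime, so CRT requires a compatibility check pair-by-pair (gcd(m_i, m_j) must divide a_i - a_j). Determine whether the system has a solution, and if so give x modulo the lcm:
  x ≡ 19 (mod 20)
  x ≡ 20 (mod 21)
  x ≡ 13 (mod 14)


Moduli 20, 21, 14 are not pairwise coprime, so CRT works modulo lcm(m_i) when all pairwise compatibility conditions hold.
Pairwise compatibility: gcd(m_i, m_j) must divide a_i - a_j for every pair.
Merge one congruence at a time:
  Start: x ≡ 19 (mod 20).
  Combine with x ≡ 20 (mod 21): gcd(20, 21) = 1; 20 - 19 = 1, which IS divisible by 1, so compatible.
    Write x = 19 + 20·t and substitute into x ≡ 20 (mod 21): 20·t ≡ 20 − 19 = 1 (mod 21).
    The inverse of 20 mod 21 is 20 (since 20·20 = 400 = 19·21 + 1), so t ≡ 20·1 = 20 ≡ 20 (mod 21).
    Then x = 19 + 20·20 = 419, valid modulo lcm(20, 21) = 420: x ≡ 419 (mod 420).
  Combine with x ≡ 13 (mod 14): gcd(420, 14) = 14; 13 - 419 = -406, which IS divisible by 14, so compatible.
    Write x = 419 + 420·t and substitute into x ≡ 13 (mod 14): 420·t ≡ 13 − 419 = -406 (mod 14).
    Divide the congruence (and modulus) by g = 14: 30·t ≡ -29 (mod 1).
    Modulo 1 every t works; take t = 0.
    Then x = 419 + 420·0 = 419, valid modulo lcm(420, 14) = 420: x ≡ 419 (mod 420).
Verify: 419 mod 20 = 19, 419 mod 21 = 20, 419 mod 14 = 13.

x ≡ 419 (mod 420).


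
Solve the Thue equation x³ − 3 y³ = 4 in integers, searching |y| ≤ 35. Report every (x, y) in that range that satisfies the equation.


The equation is x³ - 3y³ = 4. For fixed y, x³ = 3·y³ + 4, so a solution requires the RHS to be a perfect cube.
Strategy: iterate y from -35 to 35, compute RHS = 3·y³ + 4, and check whether it is a (positive or negative) perfect cube.
Check small values of y:
  y = 0: RHS = 4 is not a perfect cube.
  y = 1: RHS = 7 is not a perfect cube.
  y = -1: RHS = 1 = (1)³ ⇒ x = 1 works.
  y = 2: RHS = 28 is not a perfect cube.
  y = -2: RHS = -20 is not a perfect cube.
  y = 3: RHS = 85 is not a perfect cube.
  y = -3: RHS = -77 is not a perfect cube.
Continuing the search up to |y| = 35 finds no further solutions beyond those listed.
Collected solutions: (1, -1).

Solutions (with |y| ≤ 35): (1, -1).


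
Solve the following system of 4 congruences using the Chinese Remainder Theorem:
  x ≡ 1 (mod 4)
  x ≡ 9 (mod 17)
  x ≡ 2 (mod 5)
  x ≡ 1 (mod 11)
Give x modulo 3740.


Product of moduli M = 4 · 17 · 5 · 11 = 3740.
Merge one congruence at a time:
  Start: x ≡ 1 (mod 4).
  Combine with x ≡ 9 (mod 17); new modulus lcm = 68.
    Write x = 1 + 4·t and substitute into x ≡ 9 (mod 17): 4·t ≡ 9 − 1 = 8 (mod 17).
    The inverse of 4 mod 17 is 13 (since 4·13 = 52 = 3·17 + 1), so t ≡ 13·8 = 104 ≡ 2 (mod 17).
    Then x = 1 + 4·2 = 9, valid modulo lcm(4, 17) = 68: x ≡ 9 (mod 68).
  Combine with x ≡ 2 (mod 5); new modulus lcm = 340.
    Write x = 9 + 68·t and substitute into x ≡ 2 (mod 5): 68·t ≡ 2 − 9 = -7 (mod 5).
    Reduce coefficients mod 5: 3·t ≡ 3 (mod 5).
    The inverse of 3 mod 5 is 2 (since 3·2 = 6 = 1·5 + 1), so t ≡ 2·3 = 6 ≡ 1 (mod 5).
    Then x = 9 + 68·1 = 77, valid modulo lcm(68, 5) = 340: x ≡ 77 (mod 340).
  Combine with x ≡ 1 (mod 11); new modulus lcm = 3740.
    Write x = 77 + 340·t and substitute into x ≡ 1 (mod 11): 340·t ≡ 1 − 77 = -76 (mod 11).
    Reduce coefficients mod 11: 10·t ≡ 1 (mod 11).
    The inverse of 10 mod 11 is 10 (since 10·10 = 100 = 9·11 + 1), so t ≡ 10·1 = 10 ≡ 10 (mod 11).
    Then x = 77 + 340·10 = 3477, valid modulo lcm(340, 11) = 3740: x ≡ 3477 (mod 3740).
Verify against each original: 3477 mod 4 = 1, 3477 mod 17 = 9, 3477 mod 5 = 2, 3477 mod 11 = 1.

x ≡ 3477 (mod 3740).


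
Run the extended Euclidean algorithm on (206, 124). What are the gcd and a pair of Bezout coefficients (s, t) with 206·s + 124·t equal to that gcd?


Euclidean algorithm on (206, 124) — divide until remainder is 0:
  206 = 1 · 124 + 82
  124 = 1 · 82 + 42
  82 = 1 · 42 + 40
  42 = 1 · 40 + 2
  40 = 20 · 2 + 0
gcd(206, 124) = 2.
Track Bezout coefficients alongside the remainders: start with r₀ = 206 = a·1 + b·0 (s = 1, t = 0) and r₁ = 124 = a·0 + b·1 (s = 0, t = 1); each new remainder r_{k+1} = r_{k-1} − q_k·r_k inherits s_{k+1} = s_{k-1} − q_k·s_k, t_{k+1} = t_{k-1} − q_k·t_k, so r_k = a·s_k + b·t_k at every step:
  q = 1: r = 82, s = 1 − 1·0 = 1, t = 0 − 1·1 = -1  (check: 206·1 + 124·(-1) = 82)
  q = 1: r = 42, s = 0 − 1·1 = -1, t = 1 − 1·(-1) = 2  (check: 206·(-1) + 124·2 = 42)
  q = 1: r = 40, s = 1 − 1·(-1) = 2, t = -1 − 1·2 = -3  (check: 206·2 + 124·(-3) = 40)
  q = 1: r = 2, s = -1 − 1·2 = -3, t = 2 − 1·(-3) = 5  (check: 206·(-3) + 124·5 = 2)
The row with r = 2 (the gcd) gives the Bezout coefficients s = -3, t = 5.
Result: 206 · (-3) + 124 · (5) = 2.

gcd(206, 124) = 2; s = -3, t = 5 (check: 206·(-3) + 124·5 = 2).


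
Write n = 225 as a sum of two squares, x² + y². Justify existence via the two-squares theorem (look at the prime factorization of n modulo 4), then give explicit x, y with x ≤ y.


Step 1: Factor n = 225 = 3^2 · 5^2.
Step 2: Check the mod-4 condition on each prime factor: 3 ≡ 3 (mod 4), exponent 2 (must be even); 5 ≡ 1 (mod 4), exponent 2.
All primes ≡ 3 (mod 4) appear to even exponent (or don't appear), so by the two-squares theorem n IS expressible as a sum of two squares.
Step 3: Build a representation. Group n = k² · m with k = 3 and m = 5 · 5 = 25 (a product of primes ≡ 1 (mod 4)); a representation of m scales to one of n via (k·x)² + (k·y)² = k²(x² + y²). Each prime p ≡ 1 (mod 4) is itself a sum of two squares; find a² by testing p − a² for a perfect square:
  5: 5 − 1² = 4 = 2² ⇒ 5 = 1² + 2².
  Combine using the Brahmagupta–Fibonacci identity (a² + b²)(c² + d²) = (ac − bd)² + (ad + bc)² = (ac + bd)² + (ad − bc)²:
  5 · 5 = 25: from (1² + 2²)(1² + 2²), take (1·1 − 2·2, 1·2 + 2·1) = (1 − 4, 2 + 2) = (-3, 4); dropping signs (only squares matter) gives (3, 4); check 3² + 4² = 9 + 16 = 25 ✓.
  Scale by k = 3: (3·3, 3·4) = (9, 12).
Step 4: Order so x ≤ y and verify: 9² + 12² = 81 + 144 = 225 = n. ✓

n = 225 = 9² + 12² (one valid representation with x ≤ y).


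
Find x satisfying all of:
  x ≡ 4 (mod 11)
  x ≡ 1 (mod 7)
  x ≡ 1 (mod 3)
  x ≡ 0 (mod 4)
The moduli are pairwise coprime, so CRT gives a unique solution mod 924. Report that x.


Product of moduli M = 11 · 7 · 3 · 4 = 924.
Merge one congruence at a time:
  Start: x ≡ 4 (mod 11).
  Combine with x ≡ 1 (mod 7); new modulus lcm = 77.
    Write x = 4 + 11·t and substitute into x ≡ 1 (mod 7): 11·t ≡ 1 − 4 = -3 (mod 7).
    Reduce coefficients mod 7: 4·t ≡ 4 (mod 7).
    The inverse of 4 mod 7 is 2 (since 4·2 = 8 = 1·7 + 1), so t ≡ 2·4 = 8 ≡ 1 (mod 7).
    Then x = 4 + 11·1 = 15, valid modulo lcm(11, 7) = 77: x ≡ 15 (mod 77).
  Combine with x ≡ 1 (mod 3); new modulus lcm = 231.
    Write x = 15 + 77·t and substitute into x ≡ 1 (mod 3): 77·t ≡ 1 − 15 = -14 (mod 3).
    Reduce coefficients mod 3: 2·t ≡ 1 (mod 3).
    The inverse of 2 mod 3 is 2 (since 2·2 = 4 = 1·3 + 1), so t ≡ 2·1 = 2 ≡ 2 (mod 3).
    Then x = 15 + 77·2 = 169, valid modulo lcm(77, 3) = 231: x ≡ 169 (mod 231).
  Combine with x ≡ 0 (mod 4); new modulus lcm = 924.
    Write x = 169 + 231·t and substitute into x ≡ 0 (mod 4): 231·t ≡ 0 − 169 = -169 (mod 4).
    Reduce coefficients mod 4: 3·t ≡ 3 (mod 4).
    The inverse of 3 mod 4 is 3 (since 3·3 = 9 = 2·4 + 1), so t ≡ 3·3 = 9 ≡ 1 (mod 4).
    Then x = 169 + 231·1 = 400, valid modulo lcm(231, 4) = 924: x ≡ 400 (mod 924).
Verify against each original: 400 mod 11 = 4, 400 mod 7 = 1, 400 mod 3 = 1, 400 mod 4 = 0.

x ≡ 400 (mod 924).


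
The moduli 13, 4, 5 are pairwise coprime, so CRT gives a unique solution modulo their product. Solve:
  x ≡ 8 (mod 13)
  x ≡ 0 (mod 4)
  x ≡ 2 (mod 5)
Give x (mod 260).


Moduli 13, 4, 5 are pairwise coprime; by CRT there is a unique solution modulo M = 13 · 4 · 5 = 260.
Solve pairwise, accumulating the modulus:
  Start with x ≡ 8 (mod 13).
  Combine with x ≡ 0 (mod 4): since gcd(13, 4) = 1, we get a unique residue mod 52.
    Write x = 8 + 13·t and substitute into x ≡ 0 (mod 4): 13·t ≡ 0 − 8 = -8 (mod 4).
    Reduce coefficients mod 4: 1·t ≡ 0 (mod 4).
    So t ≡ 0 (mod 4).
    Then x = 8 + 13·0 = 8, valid modulo lcm(13, 4) = 52: x ≡ 8 (mod 52).
  Combine with x ≡ 2 (mod 5): since gcd(52, 5) = 1, we get a unique residue mod 260.
    Write x = 8 + 52·t and substitute into x ≡ 2 (mod 5): 52·t ≡ 2 − 8 = -6 (mod 5).
    Reduce coefficients mod 5: 2·t ≡ 4 (mod 5).
    The inverse of 2 mod 5 is 3 (since 2·3 = 6 = 1·5 + 1), so t ≡ 3·4 = 12 ≡ 2 (mod 5).
    Then x = 8 + 52·2 = 112, valid modulo lcm(52, 5) = 260: x ≡ 112 (mod 260).
Verify: 112 mod 13 = 8 ✓, 112 mod 4 = 0 ✓, 112 mod 5 = 2 ✓.

x ≡ 112 (mod 260).


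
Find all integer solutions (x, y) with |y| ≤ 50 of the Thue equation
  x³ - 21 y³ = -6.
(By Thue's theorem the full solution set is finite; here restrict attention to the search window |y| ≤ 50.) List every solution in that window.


The equation is x³ - 21y³ = -6. For fixed y, x³ = 21·y³ − 6, so a solution requires the RHS to be a perfect cube.
Strategy: iterate y from -50 to 50, compute RHS = 21·y³ − 6, and check whether it is a (positive or negative) perfect cube.
Check small values of y:
  y = 0: RHS = -6 is not a perfect cube.
  y = 1: RHS = 15 is not a perfect cube.
  y = -1: RHS = -27 = (-3)³ ⇒ x = -3 works.
  y = 2: RHS = 162 is not a perfect cube.
  y = -2: RHS = -174 is not a perfect cube.
  y = 3: RHS = 561 is not a perfect cube.
  y = -3: RHS = -573 is not a perfect cube.
Continuing the search up to |y| = 50 finds no further solutions beyond those listed.
Collected solutions: (-3, -1).

Solutions (with |y| ≤ 50): (-3, -1).


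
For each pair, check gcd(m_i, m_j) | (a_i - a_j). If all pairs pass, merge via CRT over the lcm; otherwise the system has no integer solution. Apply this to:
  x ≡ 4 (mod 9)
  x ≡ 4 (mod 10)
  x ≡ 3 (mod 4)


Moduli 9, 10, 4 are not pairwise coprime, so CRT works modulo lcm(m_i) when all pairwise compatibility conditions hold.
Pairwise compatibility: gcd(m_i, m_j) must divide a_i - a_j for every pair.
Merge one congruence at a time:
  Start: x ≡ 4 (mod 9).
  Combine with x ≡ 4 (mod 10): gcd(9, 10) = 1; 4 - 4 = 0, which IS divisible by 1, so compatible.
    Write x = 4 + 9·t and substitute into x ≡ 4 (mod 10): 9·t ≡ 4 − 4 = 0 (mod 10).
    The inverse of 9 mod 10 is 9 (since 9·9 = 81 = 8·10 + 1), so t ≡ 9·0 = 0 ≡ 0 (mod 10).
    Then x = 4 + 9·0 = 4, valid modulo lcm(9, 10) = 90: x ≡ 4 (mod 90).
  Combine with x ≡ 3 (mod 4): gcd(90, 4) = 2, and 3 - 4 = -1 is NOT divisible by 2.
    ⇒ system is inconsistent (no integer solution).

No solution (the system is inconsistent).


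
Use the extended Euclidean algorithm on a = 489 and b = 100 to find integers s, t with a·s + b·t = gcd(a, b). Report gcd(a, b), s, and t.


Euclidean algorithm on (489, 100) — divide until remainder is 0:
  489 = 4 · 100 + 89
  100 = 1 · 89 + 11
  89 = 8 · 11 + 1
  11 = 11 · 1 + 0
gcd(489, 100) = 1.
Track Bezout coefficients alongside the remainders: start with r₀ = 489 = a·1 + b·0 (s = 1, t = 0) and r₁ = 100 = a·0 + b·1 (s = 0, t = 1); each new remainder r_{k+1} = r_{k-1} − q_k·r_k inherits s_{k+1} = s_{k-1} − q_k·s_k, t_{k+1} = t_{k-1} − q_k·t_k, so r_k = a·s_k + b·t_k at every step:
  q = 4: r = 89, s = 1 − 4·0 = 1, t = 0 − 4·1 = -4  (check: 489·1 + 100·(-4) = 89)
  q = 1: r = 11, s = 0 − 1·1 = -1, t = 1 − 1·(-4) = 5  (check: 489·(-1) + 100·5 = 11)
  q = 8: r = 1, s = 1 − 8·(-1) = 9, t = -4 − 8·5 = -44  (check: 489·9 + 100·(-44) = 1)
The row with r = 1 (the gcd) gives the Bezout coefficients s = 9, t = -44.
Result: 489 · (9) + 100 · (-44) = 1.

gcd(489, 100) = 1; s = 9, t = -44 (check: 489·9 + 100·(-44) = 1).


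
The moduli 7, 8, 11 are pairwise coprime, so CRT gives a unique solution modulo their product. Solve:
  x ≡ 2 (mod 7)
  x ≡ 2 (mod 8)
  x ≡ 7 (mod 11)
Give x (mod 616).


Moduli 7, 8, 11 are pairwise coprime; by CRT there is a unique solution modulo M = 7 · 8 · 11 = 616.
Solve pairwise, accumulating the modulus:
  Start with x ≡ 2 (mod 7).
  Combine with x ≡ 2 (mod 8): since gcd(7, 8) = 1, we get a unique residue mod 56.
    Write x = 2 + 7·t and substitute into x ≡ 2 (mod 8): 7·t ≡ 2 − 2 = 0 (mod 8).
    The inverse of 7 mod 8 is 7 (since 7·7 = 49 = 6·8 + 1), so t ≡ 7·0 = 0 ≡ 0 (mod 8).
    Then x = 2 + 7·0 = 2, valid modulo lcm(7, 8) = 56: x ≡ 2 (mod 56).
  Combine with x ≡ 7 (mod 11): since gcd(56, 11) = 1, we get a unique residue mod 616.
    Write x = 2 + 56·t and substitute into x ≡ 7 (mod 11): 56·t ≡ 7 − 2 = 5 (mod 11).
    Reduce coefficients mod 11: 1·t ≡ 5 (mod 11).
    So t ≡ 5 (mod 11).
    Then x = 2 + 56·5 = 282, valid modulo lcm(56, 11) = 616: x ≡ 282 (mod 616).
Verify: 282 mod 7 = 2 ✓, 282 mod 8 = 2 ✓, 282 mod 11 = 7 ✓.

x ≡ 282 (mod 616).


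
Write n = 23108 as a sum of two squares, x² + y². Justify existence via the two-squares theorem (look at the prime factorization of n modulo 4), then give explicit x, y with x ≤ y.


Step 1: Factor n = 23108 = 2^2 · 53 · 109.
Step 2: Check the mod-4 condition on each prime factor: 2 = 2 (special); 53 ≡ 1 (mod 4), exponent 1; 109 ≡ 1 (mod 4), exponent 1.
All primes ≡ 3 (mod 4) appear to even exponent (or don't appear), so by the two-squares theorem n IS expressible as a sum of two squares.
Step 3: Build a representation. Group n = k² · m with k = 2 and m = 53 · 109 = 5777 (a product of primes ≡ 1 (mod 4)); a representation of m scales to one of n via (k·x)² + (k·y)² = k²(x² + y²). Each prime p ≡ 1 (mod 4) is itself a sum of two squares; find a² by testing p − a² for a perfect square:
  53: 53 − 1² = 52, 53 − 2² = 49 = 7² ⇒ 53 = 2² + 7².
  109: 109 − 1² = 108, 109 − 2² = 105, 109 − 3² = 100 = 10² ⇒ 109 = 3² + 10².
  Combine using the Brahmagupta–Fibonacci identity (a² + b²)(c² + d²) = (ac − bd)² + (ad + bc)² = (ac + bd)² + (ad − bc)²:
  53 · 109 = 5777: from (2² + 7²)(3² + 10²), take (2·3 − 7·10, 2·10 + 7·3) = (6 − 70, 20 + 21) = (-64, 41); dropping signs (only squares matter) gives (64, 41); check 64² + 41² = 4096 + 1681 = 5777 ✓.
  Scale by k = 2: (2·64, 2·41) = (128, 82).
Step 4: Order so x ≤ y and verify: 82² + 128² = 6724 + 16384 = 23108 = n. ✓

n = 23108 = 82² + 128² (one valid representation with x ≤ y).


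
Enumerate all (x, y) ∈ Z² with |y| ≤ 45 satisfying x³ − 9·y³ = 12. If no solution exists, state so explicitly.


The equation is x³ - 9y³ = 12. For fixed y, x³ = 9·y³ + 12, so a solution requires the RHS to be a perfect cube.
Strategy: iterate y from -45 to 45, compute RHS = 9·y³ + 12, and check whether it is a (positive or negative) perfect cube.
Check small values of y:
  y = 0: RHS = 12 is not a perfect cube.
  y = 1: RHS = 21 is not a perfect cube.
  y = -1: RHS = 3 is not a perfect cube.
  y = 2: RHS = 84 is not a perfect cube.
  y = -2: RHS = -60 is not a perfect cube.
  y = 3: RHS = 255 is not a perfect cube.
  y = -3: RHS = -231 is not a perfect cube.
Continuing the search up to |y| = 45 finds no solutions either.
No (x, y) in the scanned range satisfies the equation.

No integer solutions with |y| ≤ 45.


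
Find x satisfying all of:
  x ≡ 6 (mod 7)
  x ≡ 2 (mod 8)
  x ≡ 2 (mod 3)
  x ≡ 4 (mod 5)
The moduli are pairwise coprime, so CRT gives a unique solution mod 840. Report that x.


Product of moduli M = 7 · 8 · 3 · 5 = 840.
Merge one congruence at a time:
  Start: x ≡ 6 (mod 7).
  Combine with x ≡ 2 (mod 8); new modulus lcm = 56.
    Write x = 6 + 7·t and substitute into x ≡ 2 (mod 8): 7·t ≡ 2 − 6 = -4 (mod 8).
    Reduce coefficients mod 8: 7·t ≡ 4 (mod 8).
    The inverse of 7 mod 8 is 7 (since 7·7 = 49 = 6·8 + 1), so t ≡ 7·4 = 28 ≡ 4 (mod 8).
    Then x = 6 + 7·4 = 34, valid modulo lcm(7, 8) = 56: x ≡ 34 (mod 56).
  Combine with x ≡ 2 (mod 3); new modulus lcm = 168.
    Write x = 34 + 56·t and substitute into x ≡ 2 (mod 3): 56·t ≡ 2 − 34 = -32 (mod 3).
    Reduce coefficients mod 3: 2·t ≡ 1 (mod 3).
    The inverse of 2 mod 3 is 2 (since 2·2 = 4 = 1·3 + 1), so t ≡ 2·1 = 2 ≡ 2 (mod 3).
    Then x = 34 + 56·2 = 146, valid modulo lcm(56, 3) = 168: x ≡ 146 (mod 168).
  Combine with x ≡ 4 (mod 5); new modulus lcm = 840.
    Write x = 146 + 168·t and substitute into x ≡ 4 (mod 5): 168·t ≡ 4 − 146 = -142 (mod 5).
    Reduce coefficients mod 5: 3·t ≡ 3 (mod 5).
    The inverse of 3 mod 5 is 2 (since 3·2 = 6 = 1·5 + 1), so t ≡ 2·3 = 6 ≡ 1 (mod 5).
    Then x = 146 + 168·1 = 314, valid modulo lcm(168, 5) = 840: x ≡ 314 (mod 840).
Verify against each original: 314 mod 7 = 6, 314 mod 8 = 2, 314 mod 3 = 2, 314 mod 5 = 4.

x ≡ 314 (mod 840).


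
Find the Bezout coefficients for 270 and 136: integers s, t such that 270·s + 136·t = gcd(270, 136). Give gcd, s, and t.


Euclidean algorithm on (270, 136) — divide until remainder is 0:
  270 = 1 · 136 + 134
  136 = 1 · 134 + 2
  134 = 67 · 2 + 0
gcd(270, 136) = 2.
Track Bezout coefficients alongside the remainders: start with r₀ = 270 = a·1 + b·0 (s = 1, t = 0) and r₁ = 136 = a·0 + b·1 (s = 0, t = 1); each new remainder r_{k+1} = r_{k-1} − q_k·r_k inherits s_{k+1} = s_{k-1} − q_k·s_k, t_{k+1} = t_{k-1} − q_k·t_k, so r_k = a·s_k + b·t_k at every step:
  q = 1: r = 134, s = 1 − 1·0 = 1, t = 0 − 1·1 = -1  (check: 270·1 + 136·(-1) = 134)
  q = 1: r = 2, s = 0 − 1·1 = -1, t = 1 − 1·(-1) = 2  (check: 270·(-1) + 136·2 = 2)
The row with r = 2 (the gcd) gives the Bezout coefficients s = -1, t = 2.
Result: 270 · (-1) + 136 · (2) = 2.

gcd(270, 136) = 2; s = -1, t = 2 (check: 270·(-1) + 136·2 = 2).


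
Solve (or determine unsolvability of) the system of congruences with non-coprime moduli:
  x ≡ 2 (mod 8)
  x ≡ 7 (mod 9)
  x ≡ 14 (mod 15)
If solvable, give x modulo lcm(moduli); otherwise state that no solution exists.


Moduli 8, 9, 15 are not pairwise coprime, so CRT works modulo lcm(m_i) when all pairwise compatibility conditions hold.
Pairwise compatibility: gcd(m_i, m_j) must divide a_i - a_j for every pair.
Merge one congruence at a time:
  Start: x ≡ 2 (mod 8).
  Combine with x ≡ 7 (mod 9): gcd(8, 9) = 1; 7 - 2 = 5, which IS divisible by 1, so compatible.
    Write x = 2 + 8·t and substitute into x ≡ 7 (mod 9): 8·t ≡ 7 − 2 = 5 (mod 9).
    The inverse of 8 mod 9 is 8 (since 8·8 = 64 = 7·9 + 1), so t ≡ 8·5 = 40 ≡ 4 (mod 9).
    Then x = 2 + 8·4 = 34, valid modulo lcm(8, 9) = 72: x ≡ 34 (mod 72).
  Combine with x ≡ 14 (mod 15): gcd(72, 15) = 3, and 14 - 34 = -20 is NOT divisible by 3.
    ⇒ system is inconsistent (no integer solution).

No solution (the system is inconsistent).


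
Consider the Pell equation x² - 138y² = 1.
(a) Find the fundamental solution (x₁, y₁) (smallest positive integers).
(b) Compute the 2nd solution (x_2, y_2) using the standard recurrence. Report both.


Step 1: Find the fundamental solution (x₁, y₁) of x² - 138y² = 1.
  Expand √138 as a continued fraction. a₀ = ⌊√138⌋ = 11; iterate m_{k+1} = d_k·a_k − m_k, d_{k+1} = (138 − m_{k+1}²)/d_k, a_{k+1} = ⌊(a₀ + m_{k+1})/d_{k+1}⌋ (starting m₀ = 0, d₀ = 1), with convergents p_k = a_k·p_{k-1} + p_{k-2}, q_k = a_k·q_{k-1} + q_{k-2} (p₋₁ = 1, q₋₁ = 0):
  k = 0: a₀ = 11; p₀/q₀ = 11/1; p₀² − 138·q₀² = 121 − 138 = -17.
  k = 1: m = 11, d = 17, a = ⌊(11 + 11)/17⌋ = 1; p/q = (1·11 + 1)/(1·1 + 0) = 12/1; p² − 138·q² = 144 − 138 = 6.
  k = 2: m = 6, d = 6, a = ⌊(11 + 6)/6⌋ = 2; p/q = (2·12 + 11)/(2·1 + 1) = 35/3; p² − 138·q² = 1225 − 1242 = -17.
  k = 3: m = 6, d = 17, a = ⌊(11 + 6)/17⌋ = 1; p/q = (1·35 + 12)/(1·3 + 1) = 47/4; p² − 138·q² = 2209 − 2208 = 1.
  The first convergent with p² − 138·q² = 1 gives the fundamental solution (x₁, y₁) = (47, 4).
Step 2: Apply the recurrence (x_{n+1}, y_{n+1}) = (x₁x_n + 138y₁y_n, x₁y_n + y₁x_n) repeatedly.
  From (x_1, y_1) = (47, 4): x_2 = 47·47 + 138·4·4 = 4417; y_2 = 47·4 + 4·47 = 376.
Step 3: Verify x_2² - 138·y_2² = 19509889 - 19509888 = 1 (should be 1). ✓

(x_1, y_1) = (47, 4); (x_2, y_2) = (4417, 376).


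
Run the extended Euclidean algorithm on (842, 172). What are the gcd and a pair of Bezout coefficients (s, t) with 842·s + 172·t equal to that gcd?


Euclidean algorithm on (842, 172) — divide until remainder is 0:
  842 = 4 · 172 + 154
  172 = 1 · 154 + 18
  154 = 8 · 18 + 10
  18 = 1 · 10 + 8
  10 = 1 · 8 + 2
  8 = 4 · 2 + 0
gcd(842, 172) = 2.
Track Bezout coefficients alongside the remainders: start with r₀ = 842 = a·1 + b·0 (s = 1, t = 0) and r₁ = 172 = a·0 + b·1 (s = 0, t = 1); each new remainder r_{k+1} = r_{k-1} − q_k·r_k inherits s_{k+1} = s_{k-1} − q_k·s_k, t_{k+1} = t_{k-1} − q_k·t_k, so r_k = a·s_k + b·t_k at every step:
  q = 4: r = 154, s = 1 − 4·0 = 1, t = 0 − 4·1 = -4  (check: 842·1 + 172·(-4) = 154)
  q = 1: r = 18, s = 0 − 1·1 = -1, t = 1 − 1·(-4) = 5  (check: 842·(-1) + 172·5 = 18)
  q = 8: r = 10, s = 1 − 8·(-1) = 9, t = -4 − 8·5 = -44  (check: 842·9 + 172·(-44) = 10)
  q = 1: r = 8, s = -1 − 1·9 = -10, t = 5 − 1·(-44) = 49  (check: 842·(-10) + 172·49 = 8)
  q = 1: r = 2, s = 9 − 1·(-10) = 19, t = -44 − 1·49 = -93  (check: 842·19 + 172·(-93) = 2)
The row with r = 2 (the gcd) gives the Bezout coefficients s = 19, t = -93.
Result: 842 · (19) + 172 · (-93) = 2.

gcd(842, 172) = 2; s = 19, t = -93 (check: 842·19 + 172·(-93) = 2).


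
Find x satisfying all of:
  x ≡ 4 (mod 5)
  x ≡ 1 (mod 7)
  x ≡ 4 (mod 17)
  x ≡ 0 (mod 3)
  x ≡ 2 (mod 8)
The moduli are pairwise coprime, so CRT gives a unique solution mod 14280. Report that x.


Product of moduli M = 5 · 7 · 17 · 3 · 8 = 14280.
Merge one congruence at a time:
  Start: x ≡ 4 (mod 5).
  Combine with x ≡ 1 (mod 7); new modulus lcm = 35.
    Write x = 4 + 5·t and substitute into x ≡ 1 (mod 7): 5·t ≡ 1 − 4 = -3 (mod 7).
    Reduce coefficients mod 7: 5·t ≡ 4 (mod 7).
    The inverse of 5 mod 7 is 3 (since 5·3 = 15 = 2·7 + 1), so t ≡ 3·4 = 12 ≡ 5 (mod 7).
    Then x = 4 + 5·5 = 29, valid modulo lcm(5, 7) = 35: x ≡ 29 (mod 35).
  Combine with x ≡ 4 (mod 17); new modulus lcm = 595.
    Write x = 29 + 35·t and substitute into x ≡ 4 (mod 17): 35·t ≡ 4 − 29 = -25 (mod 17).
    Reduce coefficients mod 17: 1·t ≡ 9 (mod 17).
    So t ≡ 9 (mod 17).
    Then x = 29 + 35·9 = 344, valid modulo lcm(35, 17) = 595: x ≡ 344 (mod 595).
  Combine with x ≡ 0 (mod 3); new modulus lcm = 1785.
    Write x = 344 + 595·t and substitute into x ≡ 0 (mod 3): 595·t ≡ 0 − 344 = -344 (mod 3).
    Reduce coefficients mod 3: 1·t ≡ 1 (mod 3).
    So t ≡ 1 (mod 3).
    Then x = 344 + 595·1 = 939, valid modulo lcm(595, 3) = 1785: x ≡ 939 (mod 1785).
  Combine with x ≡ 2 (mod 8); new modulus lcm = 14280.
    Write x = 939 + 1785·t and substitute into x ≡ 2 (mod 8): 1785·t ≡ 2 − 939 = -937 (mod 8).
    Reduce coefficients mod 8: 1·t ≡ 7 (mod 8).
    So t ≡ 7 (mod 8).
    Then x = 939 + 1785·7 = 13434, valid modulo lcm(1785, 8) = 14280: x ≡ 13434 (mod 14280).
Verify against each original: 13434 mod 5 = 4, 13434 mod 7 = 1, 13434 mod 17 = 4, 13434 mod 3 = 0, 13434 mod 8 = 2.

x ≡ 13434 (mod 14280).


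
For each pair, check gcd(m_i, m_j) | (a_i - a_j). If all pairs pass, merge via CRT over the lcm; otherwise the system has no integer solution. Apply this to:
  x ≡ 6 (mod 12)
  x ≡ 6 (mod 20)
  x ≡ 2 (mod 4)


Moduli 12, 20, 4 are not pairwise coprime, so CRT works modulo lcm(m_i) when all pairwise compatibility conditions hold.
Pairwise compatibility: gcd(m_i, m_j) must divide a_i - a_j for every pair.
Merge one congruence at a time:
  Start: x ≡ 6 (mod 12).
  Combine with x ≡ 6 (mod 20): gcd(12, 20) = 4; 6 - 6 = 0, which IS divisible by 4, so compatible.
    Write x = 6 + 12·t and substitute into x ≡ 6 (mod 20): 12·t ≡ 6 − 6 = 0 (mod 20).
    Divide the congruence (and modulus) by g = 4: 3·t ≡ 0 (mod 5).
    The inverse of 3 mod 5 is 2 (since 3·2 = 6 = 1·5 + 1), so t ≡ 2·0 = 0 ≡ 0 (mod 5).
    Then x = 6 + 12·0 = 6, valid modulo lcm(12, 20) = 60: x ≡ 6 (mod 60).
  Combine with x ≡ 2 (mod 4): gcd(60, 4) = 4; 2 - 6 = -4, which IS divisible by 4, so compatible.
    Write x = 6 + 60·t and substitute into x ≡ 2 (mod 4): 60·t ≡ 2 − 6 = -4 (mod 4).
    Divide the congruence (and modulus) by g = 4: 15·t ≡ -1 (mod 1).
    Modulo 1 every t works; take t = 0.
    Then x = 6 + 60·0 = 6, valid modulo lcm(60, 4) = 60: x ≡ 6 (mod 60).
Verify: 6 mod 12 = 6, 6 mod 20 = 6, 6 mod 4 = 2.

x ≡ 6 (mod 60).


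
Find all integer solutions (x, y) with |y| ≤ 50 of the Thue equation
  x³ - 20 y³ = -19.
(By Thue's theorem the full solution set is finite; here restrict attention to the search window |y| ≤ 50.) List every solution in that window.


The equation is x³ - 20y³ = -19. For fixed y, x³ = 20·y³ − 19, so a solution requires the RHS to be a perfect cube.
Strategy: iterate y from -50 to 50, compute RHS = 20·y³ − 19, and check whether it is a (positive or negative) perfect cube.
Check small values of y:
  y = 0: RHS = -19 is not a perfect cube.
  y = 1: RHS = 1 = (1)³ ⇒ x = 1 works.
  y = -1: RHS = -39 is not a perfect cube.
  y = 2: RHS = 141 is not a perfect cube.
  y = -2: RHS = -179 is not a perfect cube.
  y = 3: RHS = 521 is not a perfect cube.
  y = -3: RHS = -559 is not a perfect cube.
Continuing the search up to |y| = 50 finds no further solutions beyond those listed.
Collected solutions: (1, 1).

Solutions (with |y| ≤ 50): (1, 1).


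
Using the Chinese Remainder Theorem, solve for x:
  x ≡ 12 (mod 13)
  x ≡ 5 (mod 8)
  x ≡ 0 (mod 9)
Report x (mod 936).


Moduli 13, 8, 9 are pairwise coprime; by CRT there is a unique solution modulo M = 13 · 8 · 9 = 936.
Solve pairwise, accumulating the modulus:
  Start with x ≡ 12 (mod 13).
  Combine with x ≡ 5 (mod 8): since gcd(13, 8) = 1, we get a unique residue mod 104.
    Write x = 12 + 13·t and substitute into x ≡ 5 (mod 8): 13·t ≡ 5 − 12 = -7 (mod 8).
    Reduce coefficients mod 8: 5·t ≡ 1 (mod 8).
    The inverse of 5 mod 8 is 5 (since 5·5 = 25 = 3·8 + 1), so t ≡ 5·1 = 5 ≡ 5 (mod 8).
    Then x = 12 + 13·5 = 77, valid modulo lcm(13, 8) = 104: x ≡ 77 (mod 104).
  Combine with x ≡ 0 (mod 9): since gcd(104, 9) = 1, we get a unique residue mod 936.
    Write x = 77 + 104·t and substitute into x ≡ 0 (mod 9): 104·t ≡ 0 − 77 = -77 (mod 9).
    Reduce coefficients mod 9: 5·t ≡ 4 (mod 9).
    The inverse of 5 mod 9 is 2 (since 5·2 = 10 = 1·9 + 1), so t ≡ 2·4 = 8 ≡ 8 (mod 9).
    Then x = 77 + 104·8 = 909, valid modulo lcm(104, 9) = 936: x ≡ 909 (mod 936).
Verify: 909 mod 13 = 12 ✓, 909 mod 8 = 5 ✓, 909 mod 9 = 0 ✓.

x ≡ 909 (mod 936).


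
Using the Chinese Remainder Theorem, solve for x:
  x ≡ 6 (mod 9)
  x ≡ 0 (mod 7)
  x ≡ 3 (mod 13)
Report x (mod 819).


Moduli 9, 7, 13 are pairwise coprime; by CRT there is a unique solution modulo M = 9 · 7 · 13 = 819.
Solve pairwise, accumulating the modulus:
  Start with x ≡ 6 (mod 9).
  Combine with x ≡ 0 (mod 7): since gcd(9, 7) = 1, we get a unique residue mod 63.
    Write x = 6 + 9·t and substitute into x ≡ 0 (mod 7): 9·t ≡ 0 − 6 = -6 (mod 7).
    Reduce coefficients mod 7: 2·t ≡ 1 (mod 7).
    The inverse of 2 mod 7 is 4 (since 2·4 = 8 = 1·7 + 1), so t ≡ 4·1 = 4 ≡ 4 (mod 7).
    Then x = 6 + 9·4 = 42, valid modulo lcm(9, 7) = 63: x ≡ 42 (mod 63).
  Combine with x ≡ 3 (mod 13): since gcd(63, 13) = 1, we get a unique residue mod 819.
    Write x = 42 + 63·t and substitute into x ≡ 3 (mod 13): 63·t ≡ 3 − 42 = -39 (mod 13).
    Reduce coefficients mod 13: 11·t ≡ 0 (mod 13).
    The inverse of 11 mod 13 is 6 (since 11·6 = 66 = 5·13 + 1), so t ≡ 6·0 = 0 ≡ 0 (mod 13).
    Then x = 42 + 63·0 = 42, valid modulo lcm(63, 13) = 819: x ≡ 42 (mod 819).
Verify: 42 mod 9 = 6 ✓, 42 mod 7 = 0 ✓, 42 mod 13 = 3 ✓.

x ≡ 42 (mod 819).


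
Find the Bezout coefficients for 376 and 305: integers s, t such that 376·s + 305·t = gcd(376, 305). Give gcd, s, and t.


Euclidean algorithm on (376, 305) — divide until remainder is 0:
  376 = 1 · 305 + 71
  305 = 4 · 71 + 21
  71 = 3 · 21 + 8
  21 = 2 · 8 + 5
  8 = 1 · 5 + 3
  5 = 1 · 3 + 2
  3 = 1 · 2 + 1
  2 = 2 · 1 + 0
gcd(376, 305) = 1.
Track Bezout coefficients alongside the remainders: start with r₀ = 376 = a·1 + b·0 (s = 1, t = 0) and r₁ = 305 = a·0 + b·1 (s = 0, t = 1); each new remainder r_{k+1} = r_{k-1} − q_k·r_k inherits s_{k+1} = s_{k-1} − q_k·s_k, t_{k+1} = t_{k-1} − q_k·t_k, so r_k = a·s_k + b·t_k at every step:
  q = 1: r = 71, s = 1 − 1·0 = 1, t = 0 − 1·1 = -1  (check: 376·1 + 305·(-1) = 71)
  q = 4: r = 21, s = 0 − 4·1 = -4, t = 1 − 4·(-1) = 5  (check: 376·(-4) + 305·5 = 21)
  q = 3: r = 8, s = 1 − 3·(-4) = 13, t = -1 − 3·5 = -16  (check: 376·13 + 305·(-16) = 8)
  q = 2: r = 5, s = -4 − 2·13 = -30, t = 5 − 2·(-16) = 37  (check: 376·(-30) + 305·37 = 5)
  q = 1: r = 3, s = 13 − 1·(-30) = 43, t = -16 − 1·37 = -53  (check: 376·43 + 305·(-53) = 3)
  q = 1: r = 2, s = -30 − 1·43 = -73, t = 37 − 1·(-53) = 90  (check: 376·(-73) + 305·90 = 2)
  q = 1: r = 1, s = 43 − 1·(-73) = 116, t = -53 − 1·90 = -143  (check: 376·116 + 305·(-143) = 1)
The row with r = 1 (the gcd) gives the Bezout coefficients s = 116, t = -143.
Result: 376 · (116) + 305 · (-143) = 1.

gcd(376, 305) = 1; s = 116, t = -143 (check: 376·116 + 305·(-143) = 1).


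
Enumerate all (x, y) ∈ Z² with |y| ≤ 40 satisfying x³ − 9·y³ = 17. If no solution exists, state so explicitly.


The equation is x³ - 9y³ = 17. For fixed y, x³ = 9·y³ + 17, so a solution requires the RHS to be a perfect cube.
Strategy: iterate y from -40 to 40, compute RHS = 9·y³ + 17, and check whether it is a (positive or negative) perfect cube.
Check small values of y:
  y = 0: RHS = 17 is not a perfect cube.
  y = 1: RHS = 26 is not a perfect cube.
  y = -1: RHS = 8 = (2)³ ⇒ x = 2 works.
  y = 2: RHS = 89 is not a perfect cube.
  y = -2: RHS = -55 is not a perfect cube.
  y = 3: RHS = 260 is not a perfect cube.
  y = -3: RHS = -226 is not a perfect cube.
Continuing, at y = -25: RHS = -140608 = (-52)³ ⇒ x = -52 works.
Searching the remaining y in |y| ≤ 40 finds no further solutions.
Collected solutions: (2, -1), (-52, -25).

Solutions (with |y| ≤ 40): (2, -1), (-52, -25).


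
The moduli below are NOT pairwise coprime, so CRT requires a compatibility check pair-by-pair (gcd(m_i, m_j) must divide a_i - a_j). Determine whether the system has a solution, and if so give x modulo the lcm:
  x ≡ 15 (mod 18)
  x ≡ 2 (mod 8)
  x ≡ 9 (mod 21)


Moduli 18, 8, 21 are not pairwise coprime, so CRT works modulo lcm(m_i) when all pairwise compatibility conditions hold.
Pairwise compatibility: gcd(m_i, m_j) must divide a_i - a_j for every pair.
Merge one congruence at a time:
  Start: x ≡ 15 (mod 18).
  Combine with x ≡ 2 (mod 8): gcd(18, 8) = 2, and 2 - 15 = -13 is NOT divisible by 2.
    ⇒ system is inconsistent (no integer solution).

No solution (the system is inconsistent).


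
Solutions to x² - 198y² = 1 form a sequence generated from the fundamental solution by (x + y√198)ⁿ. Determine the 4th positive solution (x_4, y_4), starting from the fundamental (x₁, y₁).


Step 1: Find the fundamental solution (x₁, y₁) of x² - 198y² = 1.
  Expand √198 as a continued fraction. a₀ = ⌊√198⌋ = 14; iterate m_{k+1} = d_k·a_k − m_k, d_{k+1} = (198 − m_{k+1}²)/d_k, a_{k+1} = ⌊(a₀ + m_{k+1})/d_{k+1}⌋ (starting m₀ = 0, d₀ = 1), with convergents p_k = a_k·p_{k-1} + p_{k-2}, q_k = a_k·q_{k-1} + q_{k-2} (p₋₁ = 1, q₋₁ = 0):
  k = 0: a₀ = 14; p₀/q₀ = 14/1; p₀² − 198·q₀² = 196 − 198 = -2.
  k = 1: m = 14, d = 2, a = ⌊(14 + 14)/2⌋ = 14; p/q = (14·14 + 1)/(14·1 + 0) = 197/14; p² − 198·q² = 38809 − 38808 = 1.
  The first convergent with p² − 198·q² = 1 gives the fundamental solution (x₁, y₁) = (197, 14).
Step 2: Apply the recurrence (x_{n+1}, y_{n+1}) = (x₁x_n + 198y₁y_n, x₁y_n + y₁x_n) repeatedly.
  From (x_1, y_1) = (197, 14): x_2 = 197·197 + 198·14·14 = 77617; y_2 = 197·14 + 14·197 = 5516.
  From (x_2, y_2) = (77617, 5516): x_3 = 197·77617 + 198·14·5516 = 30580901; y_3 = 197·5516 + 14·77617 = 2173290.
  From (x_3, y_3) = (30580901, 2173290): x_4 = 197·30580901 + 198·14·2173290 = 12048797377; y_4 = 197·2173290 + 14·30580901 = 856270744.
Step 3: Verify x_4² - 198·y_4² = 145173518232002080129 - 145173518232002080128 = 1 (should be 1). ✓

(x_1, y_1) = (197, 14); (x_4, y_4) = (12048797377, 856270744).
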